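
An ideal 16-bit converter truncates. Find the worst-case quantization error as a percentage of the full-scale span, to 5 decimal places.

0.00153 %

Truncating → worst-case error = 1 LSB = V_FS/2^16, so 100/65536 = 0.00152588 % of full scale.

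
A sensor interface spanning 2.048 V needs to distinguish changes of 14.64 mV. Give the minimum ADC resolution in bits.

Number of steps required ≥ 2.048 V / 14.64 mV = 139.89.
Need 2^N ≥ 139.89; 2^7 = 128, 2^8 = 256.
Minimum N = 8.

8 bits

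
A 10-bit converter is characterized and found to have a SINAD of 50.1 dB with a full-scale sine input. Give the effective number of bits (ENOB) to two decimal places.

ENOB = (SINAD − 1.76) / 6.02 = (50.1 − 1.76)/6.02 = 8.030.

8.03 bits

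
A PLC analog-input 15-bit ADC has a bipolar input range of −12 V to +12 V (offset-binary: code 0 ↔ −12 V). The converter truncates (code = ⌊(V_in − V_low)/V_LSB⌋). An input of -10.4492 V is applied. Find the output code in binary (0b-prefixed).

code 0b100001000101 (decimal 2117)

LSB = 24 V / 32768 = 0.732 mV.
(-10.4492 − (−12)) / 0.000732422 = 2117.359 LSBs.
⌊·⌋(2117.359) = 2117.
In binary (0b-prefixed): 0b100001000101.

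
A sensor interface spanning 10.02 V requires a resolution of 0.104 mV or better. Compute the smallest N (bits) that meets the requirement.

17 bits

Number of steps required ≥ 10.02 V / 0.104 mV = 96346.15.
Need 2^N ≥ 96346.15; 2^16 = 65536, 2^17 = 131072.
Minimum N = 17.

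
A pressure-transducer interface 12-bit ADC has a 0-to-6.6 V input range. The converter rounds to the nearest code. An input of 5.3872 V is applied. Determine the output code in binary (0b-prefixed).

With 4096 levels over 6.6 V, one step is 1.611 mV.
(V_in − V_low)/LSB = (5.3872 − 0) / 0.00161133 = 3343.329.
Round → code 3343.
In binary (0b-prefixed): 0b110100001111.

code 0b110100001111 (decimal 3343)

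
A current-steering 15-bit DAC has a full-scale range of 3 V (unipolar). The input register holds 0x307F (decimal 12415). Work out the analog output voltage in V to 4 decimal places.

1.1366 V

LSB = 3 V / 2^15 = 91.55 µV.
Code 0x307F = 12415 decimal.
V_out = 0 + 12415 × 9.15527e-05 V = 1.13663 V.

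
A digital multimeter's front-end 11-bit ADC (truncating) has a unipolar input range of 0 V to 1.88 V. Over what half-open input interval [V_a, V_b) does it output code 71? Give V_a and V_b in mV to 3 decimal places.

[65.176 mV, 66.094 mV)

LSB = 1.88/2^11 = 0.918 mV.
V_a = V_low + 71·LSB = 0.0651758 V; V_b = V_low + 72·LSB = 0.0660938 V.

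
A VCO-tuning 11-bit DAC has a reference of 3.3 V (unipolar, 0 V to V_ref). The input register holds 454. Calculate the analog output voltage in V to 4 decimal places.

0.7315 V

LSB = 3.3 V / 2^11 = 1.611 mV.
V_out = 0 + 454 × 0.00161133 V = 0.731543 V.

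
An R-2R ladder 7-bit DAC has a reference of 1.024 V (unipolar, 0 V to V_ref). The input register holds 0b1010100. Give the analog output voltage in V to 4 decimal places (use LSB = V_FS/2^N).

0.6720 V

LSB = 1.024 V / 2^7 = 8.000 mV.
Code 0b1010100 = 84 decimal.
V_out = 0 + 84 × 0.008 V = 0.672 V.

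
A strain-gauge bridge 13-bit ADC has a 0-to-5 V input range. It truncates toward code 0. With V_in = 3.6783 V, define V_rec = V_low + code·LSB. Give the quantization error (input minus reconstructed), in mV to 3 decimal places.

0.321 mV

Step size: 5 V ÷ 2^13 = 0.610 mV.
(V_in − V_low)/LSB = (3.6783 − 0)/0.000610352 = 6026.5267 → code 6026 (floor).
Code 6026 maps back to 0 + 6026×0.000610352 V = 3.6779785 V.
Difference: 0.000321484 V → 0.321 mV.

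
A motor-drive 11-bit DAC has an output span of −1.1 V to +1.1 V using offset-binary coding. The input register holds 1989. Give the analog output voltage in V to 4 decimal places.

1.0366 V

LSB = 2.2 V / 2^11 = 1.074 mV.
V_out = (−1.1) + 1989 × 0.00107422 V = 1.03662 V.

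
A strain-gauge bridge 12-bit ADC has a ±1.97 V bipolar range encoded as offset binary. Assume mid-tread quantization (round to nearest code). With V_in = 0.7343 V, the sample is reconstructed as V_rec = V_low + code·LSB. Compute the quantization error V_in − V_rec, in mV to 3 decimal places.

0.360 mV

Step size: 3.94 V ÷ 2^12 = 0.962 mV.
(V_in − V_low)/LSB = (0.7343 − (−1.97))/0.000961914 = 2811.3738 → code 2811 (round).
Reconstructed: 0.73394043 V.
Error = 0.7343 − 0.73394043 = 0.00035957 V = 0.360 mV.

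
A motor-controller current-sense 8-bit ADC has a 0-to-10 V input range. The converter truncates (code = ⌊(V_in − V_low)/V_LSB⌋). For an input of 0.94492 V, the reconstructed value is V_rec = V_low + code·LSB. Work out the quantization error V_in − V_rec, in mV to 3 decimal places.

One LSB is 10 V / 256 = 39.062 mV.
(0.94492 − 0)/0.0390625 = 24.1900; ⌊·⌋ gives code 24.
V_rec = 0 + 24·0.0390625 = 0.9375 V.
Difference: 0.00742 V → 7.420 mV.

7.420 mV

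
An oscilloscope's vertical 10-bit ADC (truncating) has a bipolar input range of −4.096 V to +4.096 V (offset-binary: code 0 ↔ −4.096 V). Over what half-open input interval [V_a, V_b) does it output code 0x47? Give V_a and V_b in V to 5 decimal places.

[-3.52800 V, -3.52000 V)

LSB = 8.192/2^10 = 8.000 mV.
Code 0x47 = 71 decimal.
V_a = V_low + 71·LSB = -3.528 V; V_b = V_low + 72·LSB = -3.52 V.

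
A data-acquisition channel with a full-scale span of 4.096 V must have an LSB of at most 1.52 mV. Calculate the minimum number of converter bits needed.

Number of steps required ≥ 4.096 V / 1.52 mV = 2694.74.
Need 2^N ≥ 2694.74; 2^11 = 2048, 2^12 = 4096.
Minimum N = 12.

12 bits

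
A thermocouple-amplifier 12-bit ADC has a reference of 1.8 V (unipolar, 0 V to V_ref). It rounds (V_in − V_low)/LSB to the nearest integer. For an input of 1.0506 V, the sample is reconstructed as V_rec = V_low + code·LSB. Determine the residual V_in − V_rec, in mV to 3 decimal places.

LSB = 1.8/2^12 = 439.45 µV.
Scaled input = 2390.6987 LSBs, so code = 2391.
V_rec = 0 + 2391·0.000439453 = 1.0507324 V.
Difference: -0.000132422 V → -0.132 mV.

-0.132 mV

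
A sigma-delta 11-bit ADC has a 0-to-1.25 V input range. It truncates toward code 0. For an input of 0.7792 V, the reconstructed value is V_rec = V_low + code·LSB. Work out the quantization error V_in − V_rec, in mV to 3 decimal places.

0.391 mV

One LSB is 1.25 V / 2048 = 0.610 mV.
Scaled input = 1276.6413 LSBs, so code = 1276.
V_rec = 0 + 1276·0.000610352 = 0.77880859 V.
Difference: 0.000391406 V → 0.391 mV.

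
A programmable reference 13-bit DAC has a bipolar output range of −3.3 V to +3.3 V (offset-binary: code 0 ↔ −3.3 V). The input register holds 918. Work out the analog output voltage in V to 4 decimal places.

LSB = 6.6 V / 2^13 = 0.806 mV.
V_out = (−3.3) + 918 × 0.000805664 V = -2.5604 V.

-2.5604 V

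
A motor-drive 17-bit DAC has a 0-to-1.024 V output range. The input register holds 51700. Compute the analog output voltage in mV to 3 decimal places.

403.906 mV

LSB = 1.024 V / 2^17 = 7.81 µV.
V_out = 0 + 51700 × 7.8125e-06 V = 0.403906 V.
= 403.906 mV.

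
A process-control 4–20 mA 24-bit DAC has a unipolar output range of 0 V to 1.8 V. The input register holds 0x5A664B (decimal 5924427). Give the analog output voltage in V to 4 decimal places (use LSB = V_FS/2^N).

LSB = 1.8 V / 2^24 = 0.11 µV.
Code 0x5A664B = 5924427 decimal.
V_out = 0 + 5924427 × 1.07288e-07 V = 0.635622 V.

0.6356 V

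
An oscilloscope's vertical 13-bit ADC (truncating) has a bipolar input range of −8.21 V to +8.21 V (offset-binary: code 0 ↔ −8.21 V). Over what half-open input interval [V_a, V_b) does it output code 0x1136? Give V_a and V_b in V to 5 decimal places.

[0.62136 V, 0.62337 V)

LSB = 16.42/2^13 = 2.004 mV.
Code 0x1136 = 4406 decimal.
V_a = V_low + 4406·LSB = 0.621362 V; V_b = V_low + 4407·LSB = 0.623367 V.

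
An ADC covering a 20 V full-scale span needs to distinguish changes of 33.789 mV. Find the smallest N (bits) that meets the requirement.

10 bits

Number of steps required ≥ 20 V / 33.789 mV = 591.91.
Need 2^N ≥ 591.91; 2^9 = 512, 2^10 = 1024.
Minimum N = 10.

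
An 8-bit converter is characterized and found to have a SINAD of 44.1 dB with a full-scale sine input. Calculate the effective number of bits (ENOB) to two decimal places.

ENOB = (SINAD − 1.76) / 6.02 = (44.1 − 1.76)/6.02 = 7.033.

7.03 bits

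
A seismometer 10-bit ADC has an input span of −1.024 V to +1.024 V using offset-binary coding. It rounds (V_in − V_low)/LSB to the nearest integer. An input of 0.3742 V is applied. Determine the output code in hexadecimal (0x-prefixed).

code 0x2BB (decimal 699)

LSB = 2.048 V / 1024 = 2.000 mV.
(0.3742 − (−1.024)) / 0.002 = 699.100 LSBs.
Round → code 699.
In hexadecimal (0x-prefixed): 0x2BB.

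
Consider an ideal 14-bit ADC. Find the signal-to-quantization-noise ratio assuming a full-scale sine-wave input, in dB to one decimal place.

86.0 dB

SNR ≈ 6.02·N + 1.76 dB = 6.02·14 + 1.76 = 86.04 dB.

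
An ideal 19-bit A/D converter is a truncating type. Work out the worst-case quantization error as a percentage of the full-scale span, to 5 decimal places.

Truncating → worst-case error = 1 LSB = V_FS/2^19, so 100/524288 = 0.000190735 % of full scale.

0.00019 %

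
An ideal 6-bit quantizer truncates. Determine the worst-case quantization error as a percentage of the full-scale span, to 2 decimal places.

1.56 %

Truncating → worst-case error = 1 LSB = V_FS/2^6, so 100/64 = 1.5625 % of full scale.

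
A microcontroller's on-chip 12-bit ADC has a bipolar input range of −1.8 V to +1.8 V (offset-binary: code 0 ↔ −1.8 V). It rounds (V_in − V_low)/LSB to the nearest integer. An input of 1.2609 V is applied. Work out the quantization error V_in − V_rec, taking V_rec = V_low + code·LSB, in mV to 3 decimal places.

-0.330 mV

One LSB is 3.6 V / 4096 = 0.879 mV.
(1.2609 − (−1.8))/0.000878906 = 3482.6240; round gives code 3483.
V_rec = (−1.8) + 3483·0.000878906 = 1.2612305 V.
V_in − V_rec = -0.000330469 V = -0.330 mV.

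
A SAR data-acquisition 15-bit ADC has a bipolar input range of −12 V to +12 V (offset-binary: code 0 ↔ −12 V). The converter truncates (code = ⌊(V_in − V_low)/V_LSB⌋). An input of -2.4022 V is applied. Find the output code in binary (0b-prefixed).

LSB = 24 V / 32768 = 0.732 mV.
(V_in − V_low)/LSB = (-2.4022 − (−12)) / 0.000732422 = 13104.196.
So the output code is 13104.
In binary (0b-prefixed): 0b11001100110000.

code 0b11001100110000 (decimal 13104)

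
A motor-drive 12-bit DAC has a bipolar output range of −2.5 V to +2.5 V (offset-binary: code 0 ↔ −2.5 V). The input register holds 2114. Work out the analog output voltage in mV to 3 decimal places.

80.566 mV

LSB = 5 V / 2^12 = 1.221 mV.
V_out = (−2.5) + 2114 × 0.0012207 V = 0.0805664 V.
= 80.566 mV.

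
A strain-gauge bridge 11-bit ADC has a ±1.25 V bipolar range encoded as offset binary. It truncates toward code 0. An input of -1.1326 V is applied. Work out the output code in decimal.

LSB = 2.5 V / 2048 = 1.221 mV.
Input sits at 96.174 steps above V_low.
So the output code is 96.

code 96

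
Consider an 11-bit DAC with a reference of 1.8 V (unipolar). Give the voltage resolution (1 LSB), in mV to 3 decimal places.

Full-scale span = 1.8 V.
LSB = 1.8 / 2^11 = 1.8 / 2048 = 0.000878906 V = 0.879 mV.

0.879 mV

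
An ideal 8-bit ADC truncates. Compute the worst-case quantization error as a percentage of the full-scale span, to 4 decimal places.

0.3906 %

Truncating → worst-case error = 1 LSB = V_FS/2^8, so 100/256 = 0.390625 % of full scale.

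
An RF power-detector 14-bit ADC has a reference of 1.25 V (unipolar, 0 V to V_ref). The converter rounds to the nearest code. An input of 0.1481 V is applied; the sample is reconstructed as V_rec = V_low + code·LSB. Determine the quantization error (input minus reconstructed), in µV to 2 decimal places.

Step size: 1.25 V ÷ 2^14 = 76.29 µV.
Scaled input = 1941.1763 LSBs, so code = 1941.
V_rec = 0 + 1941·7.62939e-05 = 0.14808655 V.
Error = 0.1481 − 0.14808655 = 1.34521e-05 V = 13.45 µV.

13.45 µV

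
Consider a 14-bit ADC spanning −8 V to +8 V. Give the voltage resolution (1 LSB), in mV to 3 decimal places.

0.977 mV

Full-scale span = 16 V.
LSB = 16 / 2^14 = 16 / 16384 = 0.000976562 V = 0.977 mV.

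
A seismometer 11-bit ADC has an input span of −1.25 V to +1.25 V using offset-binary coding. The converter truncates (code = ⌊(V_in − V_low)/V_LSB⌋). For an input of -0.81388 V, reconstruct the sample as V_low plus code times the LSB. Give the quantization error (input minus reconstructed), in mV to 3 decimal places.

0.329 mV

One LSB is 2.5 V / 2048 = 1.221 mV.
Scaled input = 357.2695 LSBs, so code = 357.
Reconstructed: -0.81420898 V.
V_in − V_rec = 0.000328984 V = 0.329 mV.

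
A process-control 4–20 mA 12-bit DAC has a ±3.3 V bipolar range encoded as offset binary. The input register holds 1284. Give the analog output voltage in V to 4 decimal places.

-1.2311 V

LSB = 6.6 V / 2^12 = 1.611 mV.
V_out = (−3.3) + 1284 × 0.00161133 V = -1.23105 V.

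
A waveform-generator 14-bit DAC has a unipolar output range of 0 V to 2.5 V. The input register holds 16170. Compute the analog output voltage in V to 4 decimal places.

2.4673 V

LSB = 2.5 V / 2^14 = 152.59 µV.
V_out = 0 + 16170 × 0.000152588 V = 2.46735 V.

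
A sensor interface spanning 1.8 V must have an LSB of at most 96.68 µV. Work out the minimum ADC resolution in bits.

15 bits

Number of steps required ≥ 1.8 V / 96.68 µV = 18618.12.
Need 2^N ≥ 18618.12; 2^14 = 16384, 2^15 = 32768.
Minimum N = 15.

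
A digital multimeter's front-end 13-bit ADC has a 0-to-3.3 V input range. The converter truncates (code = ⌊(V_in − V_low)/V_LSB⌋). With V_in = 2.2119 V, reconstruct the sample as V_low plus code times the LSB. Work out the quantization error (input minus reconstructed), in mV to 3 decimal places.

LSB = 3.3/2^13 = 402.83 µV.
(2.2119 − 0)/0.000402832 = 5490.8742; ⌊·⌋ gives code 5490.
V_rec = 0 + 5490·0.000402832 = 2.2115479 V.
Difference: 0.000352148 V → 0.352 mV.

0.352 mV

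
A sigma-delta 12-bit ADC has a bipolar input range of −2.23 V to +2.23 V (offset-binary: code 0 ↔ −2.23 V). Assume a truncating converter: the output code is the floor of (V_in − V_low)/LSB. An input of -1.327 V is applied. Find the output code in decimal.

LSB = 4.46 V / 4096 = 1.089 mV.
Input sits at 829.302 steps above V_low.
Floor → code 829.

code 829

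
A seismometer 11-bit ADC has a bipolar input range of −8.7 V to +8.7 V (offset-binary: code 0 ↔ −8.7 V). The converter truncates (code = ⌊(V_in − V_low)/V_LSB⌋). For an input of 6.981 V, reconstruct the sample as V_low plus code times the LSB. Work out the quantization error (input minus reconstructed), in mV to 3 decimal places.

Step size: 17.4 V ÷ 2^11 = 8.496 mV.
(V_in − V_low)/LSB = (6.981 − (−8.7))/0.00849609 = 1845.6717 → code 1845 (floor).
V_rec = (−8.7) + 1845·0.00849609 = 6.975293 V.
Difference: 0.00570703 V → 5.707 mV.

5.707 mV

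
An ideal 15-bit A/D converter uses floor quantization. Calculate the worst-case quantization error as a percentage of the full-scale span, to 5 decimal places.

0.00305 %

Truncating → worst-case error = 1 LSB = V_FS/2^15, so 100/32768 = 0.00305176 % of full scale.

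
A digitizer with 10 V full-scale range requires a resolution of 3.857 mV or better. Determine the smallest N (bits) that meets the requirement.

12 bits

Number of steps required ≥ 10 V / 3.857 mV = 2592.69.
Need 2^N ≥ 2592.69; 2^11 = 2048, 2^12 = 4096.
Minimum N = 12.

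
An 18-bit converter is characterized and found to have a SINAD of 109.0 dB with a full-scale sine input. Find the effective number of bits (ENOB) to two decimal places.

17.81 bits

ENOB = (SINAD − 1.76) / 6.02 = (109.0 − 1.76)/6.02 = 17.814.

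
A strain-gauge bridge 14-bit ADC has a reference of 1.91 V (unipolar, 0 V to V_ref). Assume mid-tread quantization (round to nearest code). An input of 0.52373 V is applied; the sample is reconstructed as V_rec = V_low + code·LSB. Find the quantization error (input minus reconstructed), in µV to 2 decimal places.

Step size: 1.91 V ÷ 2^14 = 116.58 µV.
(0.52373 − 0)/0.000116577 = 4492.5614; round gives code 4493.
Reconstructed: 0.52378113 V.
V_in − V_rec = -5.11279e-05 V = -51.13 µV.

-51.13 µV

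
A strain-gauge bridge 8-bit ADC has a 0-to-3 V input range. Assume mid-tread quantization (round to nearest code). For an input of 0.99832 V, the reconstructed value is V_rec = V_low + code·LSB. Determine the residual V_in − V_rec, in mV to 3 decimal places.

LSB = 3/2^8 = 11.719 mV.
Scaled input = 85.1900 LSBs, so code = 85.
Code 85 maps back to 0 + 85×0.0117188 V = 0.99609375 V.
Error = 0.99832 − 0.99609375 = 0.00222625 V = 2.226 mV.

2.226 mV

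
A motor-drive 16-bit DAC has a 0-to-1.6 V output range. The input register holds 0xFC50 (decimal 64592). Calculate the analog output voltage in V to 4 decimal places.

LSB = 1.6 V / 2^16 = 24.41 µV.
Code 0xFC50 = 64592 decimal.
V_out = 0 + 64592 × 2.44141e-05 V = 1.57695 V.

1.5770 V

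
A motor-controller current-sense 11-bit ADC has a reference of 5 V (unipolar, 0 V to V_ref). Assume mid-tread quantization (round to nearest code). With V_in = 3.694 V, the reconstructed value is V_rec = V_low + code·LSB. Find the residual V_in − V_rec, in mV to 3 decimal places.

0.152 mV

One LSB is 5 V / 2048 = 2.441 mV.
Scaled input = 1513.0624 LSBs, so code = 1513.
Code 1513 maps back to 0 + 1513×0.00244141 V = 3.6938477 V.
V_in − V_rec = 0.000152344 V = 0.152 mV.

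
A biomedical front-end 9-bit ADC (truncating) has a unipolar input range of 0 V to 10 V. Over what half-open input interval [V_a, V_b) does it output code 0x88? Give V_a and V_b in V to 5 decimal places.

LSB = 10/2^9 = 19.531 mV.
Code 0x88 = 136 decimal.
V_a = V_low + 136·LSB = 2.65625 V; V_b = V_low + 137·LSB = 2.67578 V.

[2.65625 V, 2.67578 V)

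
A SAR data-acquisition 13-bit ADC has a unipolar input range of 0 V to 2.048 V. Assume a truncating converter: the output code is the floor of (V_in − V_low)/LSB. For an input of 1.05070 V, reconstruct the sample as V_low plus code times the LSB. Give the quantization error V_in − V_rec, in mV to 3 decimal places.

0.200 mV

LSB = 2.048/2^13 = 250.00 µV.
(V_in − V_low)/LSB = (1.05070 − 0)/0.00025 = 4202.8000 → code 4202 (floor).
V_rec = 0 + 4202·0.00025 = 1.0505 V.
Difference: 0.0002 V → 0.200 mV.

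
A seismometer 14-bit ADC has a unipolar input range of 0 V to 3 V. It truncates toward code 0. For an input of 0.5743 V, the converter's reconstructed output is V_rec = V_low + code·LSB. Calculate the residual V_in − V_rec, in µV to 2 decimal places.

One LSB is 3 V / 16384 = 183.11 µV.
Scaled input = 3136.4437 LSBs, so code = 3136.
Code 3136 maps back to 0 + 3136×0.000183105 V = 0.57421875 V.
Error = 0.5743 − 0.57421875 = 8.125e-05 V = 81.25 µV.

81.25 µV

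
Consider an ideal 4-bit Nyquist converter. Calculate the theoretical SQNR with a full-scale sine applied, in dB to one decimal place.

25.8 dB

SNR ≈ 6.02·N + 1.76 dB = 6.02·4 + 1.76 = 25.84 dB.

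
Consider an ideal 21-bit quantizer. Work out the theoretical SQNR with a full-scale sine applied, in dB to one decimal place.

SNR ≈ 6.02·N + 1.76 dB = 6.02·21 + 1.76 = 128.18 dB.

128.2 dB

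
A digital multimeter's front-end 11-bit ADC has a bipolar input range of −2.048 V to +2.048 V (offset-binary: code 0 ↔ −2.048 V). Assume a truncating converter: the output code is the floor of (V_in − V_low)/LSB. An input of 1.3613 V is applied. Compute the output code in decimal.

code 1704

LSB = 4.096 V / 2048 = 2.000 mV.
(1.3613 − (−2.048)) / 0.002 = 1704.650 LSBs.
So the output code is 1704.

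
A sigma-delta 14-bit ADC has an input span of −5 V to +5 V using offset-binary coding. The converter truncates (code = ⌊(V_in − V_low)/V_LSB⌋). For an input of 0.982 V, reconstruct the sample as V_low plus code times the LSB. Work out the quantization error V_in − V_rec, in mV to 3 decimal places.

0.555 mV

LSB = 10/2^14 = 0.610 mV.
Scaled input = 9800.9088 LSBs, so code = 9800.
Code 9800 maps back to (−5) + 9800×0.000610352 V = 0.98144531 V.
Difference: 0.000554687 V → 0.555 mV.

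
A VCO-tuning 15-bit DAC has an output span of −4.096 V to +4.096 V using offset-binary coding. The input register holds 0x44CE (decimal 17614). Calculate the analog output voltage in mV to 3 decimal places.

307.500 mV

LSB = 8.192 V / 2^15 = 250.00 µV.
Code 0x44CE = 17614 decimal.
V_out = (−4.096) + 17614 × 0.00025 V = 0.3075 V.
= 307.500 mV.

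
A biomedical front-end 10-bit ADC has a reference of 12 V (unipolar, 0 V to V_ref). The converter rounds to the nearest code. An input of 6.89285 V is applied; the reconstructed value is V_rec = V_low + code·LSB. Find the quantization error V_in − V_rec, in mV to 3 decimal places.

2.225 mV

LSB = 12/2^10 = 11.719 mV.
(6.89285 − 0)/0.0117188 = 588.1899; round gives code 588.
V_rec = 0 + 588·0.0117188 = 6.890625 V.
Difference: 0.002225 V → 2.225 mV.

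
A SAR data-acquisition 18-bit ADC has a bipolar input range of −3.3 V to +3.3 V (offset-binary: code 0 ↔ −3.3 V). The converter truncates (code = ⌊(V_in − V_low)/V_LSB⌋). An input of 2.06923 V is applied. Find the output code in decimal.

With 262144 levels over 6.6 V, one step is 25.18 µV.
(2.06923 − (−3.3)) / 2.5177e-05 = 213259.307 LSBs.
⌊·⌋(213259.307) = 213259.

code 213259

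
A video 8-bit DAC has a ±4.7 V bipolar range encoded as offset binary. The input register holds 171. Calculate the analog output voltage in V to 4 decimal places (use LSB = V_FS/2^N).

1.5789 V

LSB = 9.4 V / 2^8 = 36.719 mV.
V_out = (−4.7) + 171 × 0.0367188 V = 1.57891 V.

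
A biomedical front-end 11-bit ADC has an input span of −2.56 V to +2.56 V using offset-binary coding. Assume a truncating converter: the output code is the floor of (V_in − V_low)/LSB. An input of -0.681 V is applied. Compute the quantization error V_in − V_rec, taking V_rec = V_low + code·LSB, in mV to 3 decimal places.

LSB = 5.12/2^11 = 2.500 mV.
Scaled input = 751.6000 LSBs, so code = 751.
Code 751 maps back to (−2.56) + 751×0.0025 V = -0.6825 V.
Difference: 0.0015 V → 1.500 mV.

1.500 mV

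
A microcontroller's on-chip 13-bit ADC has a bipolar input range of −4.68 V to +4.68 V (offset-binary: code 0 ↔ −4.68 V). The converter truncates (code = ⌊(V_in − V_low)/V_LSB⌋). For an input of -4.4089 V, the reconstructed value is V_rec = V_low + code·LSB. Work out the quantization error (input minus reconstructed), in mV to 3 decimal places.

LSB = 9.36/2^13 = 1.143 mV.
(V_in − V_low)/LSB = (-4.4089 − (−4.68))/0.00114258 = 237.2704 → code 237 (floor).
V_rec = (−4.68) + 237·0.00114258 = -4.409209 V.
Difference: 0.000308984 V → 0.309 mV.

0.309 mV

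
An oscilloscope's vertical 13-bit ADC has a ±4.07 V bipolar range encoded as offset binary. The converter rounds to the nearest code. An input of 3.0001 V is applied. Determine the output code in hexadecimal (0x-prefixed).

Full-scale span = 8.14 V; LSB = 8.14/2^13 = 0.994 mV.
(3.0001 − (−4.07)) / 0.000993652 = 7115.265 LSBs.
round(7115.265) = 7115.
In hexadecimal (0x-prefixed): 0x1BCB.

code 0x1BCB (decimal 7115)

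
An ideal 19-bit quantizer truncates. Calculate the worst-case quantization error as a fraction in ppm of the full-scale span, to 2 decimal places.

Truncating → worst-case error = 1 LSB = V_FS/2^19, so 1e+06/524288 = 1.90735 ppm of full scale.

1.91 ppm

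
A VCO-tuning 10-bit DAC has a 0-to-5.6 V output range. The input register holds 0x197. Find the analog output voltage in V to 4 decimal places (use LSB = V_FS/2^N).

LSB = 5.6 V / 2^10 = 5.469 mV.
Code 0x197 = 407 decimal.
V_out = 0 + 407 × 0.00546875 V = 2.22578 V.

2.2258 V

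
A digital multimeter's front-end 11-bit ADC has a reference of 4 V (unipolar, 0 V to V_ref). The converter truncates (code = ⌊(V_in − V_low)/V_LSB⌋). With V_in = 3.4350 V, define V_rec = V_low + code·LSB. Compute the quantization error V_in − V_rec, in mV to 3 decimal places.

One LSB is 4 V / 2048 = 1.953 mV.
(V_in − V_low)/LSB = (3.4350 − 0)/0.00195312 = 1758.7200 → code 1758 (floor).
Code 1758 maps back to 0 + 1758×0.00195312 V = 3.4335938 V.
V_in − V_rec = 0.00140625 V = 1.406 mV.

1.406 mV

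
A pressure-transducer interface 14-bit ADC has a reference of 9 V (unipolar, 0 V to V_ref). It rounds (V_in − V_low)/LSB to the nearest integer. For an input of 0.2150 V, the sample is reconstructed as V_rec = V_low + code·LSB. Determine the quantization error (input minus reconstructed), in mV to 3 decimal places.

LSB = 9/2^14 = 0.549 mV.
(V_in − V_low)/LSB = (0.2150 − 0)/0.000549316 = 391.3956 → code 391 (round).
V_rec = 0 + 391·0.000549316 = 0.21478271 V.
Error = 0.2150 − 0.21478271 = 0.000217285 V = 0.217 mV.

0.217 mV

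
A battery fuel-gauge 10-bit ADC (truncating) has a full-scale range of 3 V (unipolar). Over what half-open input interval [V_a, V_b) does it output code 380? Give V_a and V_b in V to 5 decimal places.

LSB = 3/2^10 = 2.930 mV.
V_a = V_low + 380·LSB = 1.11328 V; V_b = V_low + 381·LSB = 1.11621 V.

[1.11328 V, 1.11621 V)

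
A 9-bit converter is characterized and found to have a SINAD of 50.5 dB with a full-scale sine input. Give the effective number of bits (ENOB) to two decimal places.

ENOB = (SINAD − 1.76) / 6.02 = (50.5 − 1.76)/6.02 = 8.096.

8.10 bits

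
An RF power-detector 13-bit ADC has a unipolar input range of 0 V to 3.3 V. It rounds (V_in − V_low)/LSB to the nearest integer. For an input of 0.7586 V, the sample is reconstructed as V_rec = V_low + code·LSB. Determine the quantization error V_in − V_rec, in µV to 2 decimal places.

67.29 µV

Step size: 3.3 V ÷ 2^13 = 402.83 µV.
Scaled input = 1883.1670 LSBs, so code = 1883.
Code 1883 maps back to 0 + 1883×0.000402832 V = 0.75853271 V.
Error = 0.7586 − 0.75853271 = 6.72852e-05 V = 67.29 µV.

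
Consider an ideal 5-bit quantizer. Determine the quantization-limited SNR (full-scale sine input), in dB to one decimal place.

31.9 dB

SNR ≈ 6.02·N + 1.76 dB = 6.02·5 + 1.76 = 31.86 dB.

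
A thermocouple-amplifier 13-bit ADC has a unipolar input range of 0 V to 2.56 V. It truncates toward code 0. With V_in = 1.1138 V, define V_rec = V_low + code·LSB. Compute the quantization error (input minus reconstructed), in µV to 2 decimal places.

One LSB is 2.56 V / 8192 = 312.50 µV.
Scaled input = 3564.1600 LSBs, so code = 3564.
V_rec = 0 + 3564·0.0003125 = 1.11375 V.
Error = 1.1138 − 1.11375 = 5e-05 V = 50.00 µV.

50.00 µV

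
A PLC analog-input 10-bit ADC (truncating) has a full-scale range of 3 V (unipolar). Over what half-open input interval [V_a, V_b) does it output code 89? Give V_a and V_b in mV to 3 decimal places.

LSB = 3/2^10 = 2.930 mV.
V_a = V_low + 89·LSB = 0.260742 V; V_b = V_low + 90·LSB = 0.263672 V.

[260.742 mV, 263.672 mV)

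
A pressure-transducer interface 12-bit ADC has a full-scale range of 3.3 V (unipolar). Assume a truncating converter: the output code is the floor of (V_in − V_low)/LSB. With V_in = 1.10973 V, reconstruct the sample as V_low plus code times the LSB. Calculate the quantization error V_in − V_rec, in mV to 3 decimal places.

Step size: 3.3 V ÷ 2^12 = 0.806 mV.
(V_in − V_low)/LSB = (1.10973 − 0)/0.000805664 = 1377.4103 → code 1377 (floor).
Code 1377 maps back to 0 + 1377×0.000805664 V = 1.1093994 V.
V_in − V_rec = 0.000330586 V = 0.331 mV.

0.331 mV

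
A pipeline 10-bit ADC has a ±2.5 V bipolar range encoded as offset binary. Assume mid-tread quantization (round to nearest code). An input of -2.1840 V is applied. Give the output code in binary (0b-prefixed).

code 0b1000001 (decimal 65)

LSB = 5 V / 1024 = 4.883 mV.
Input sits at 64.717 steps above V_low.
round(64.717) = 65.
In binary (0b-prefixed): 0b1000001.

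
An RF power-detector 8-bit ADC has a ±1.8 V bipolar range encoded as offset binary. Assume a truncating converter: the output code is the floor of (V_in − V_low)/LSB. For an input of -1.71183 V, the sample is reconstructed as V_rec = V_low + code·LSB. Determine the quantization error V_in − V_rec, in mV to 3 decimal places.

3.795 mV

Step size: 3.6 V ÷ 2^8 = 14.062 mV.
(-1.71183 − (−1.8))/0.0140625 = 6.2699; ⌊·⌋ gives code 6.
V_rec = (−1.8) + 6·0.0140625 = -1.715625 V.
V_in − V_rec = 0.003795 V = 3.795 mV.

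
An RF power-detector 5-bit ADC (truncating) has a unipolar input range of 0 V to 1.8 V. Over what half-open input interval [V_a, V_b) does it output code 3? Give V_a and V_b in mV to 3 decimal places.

[168.750 mV, 225.000 mV)

LSB = 1.8/2^5 = 56.250 mV.
V_a = V_low + 3·LSB = 0.16875 V; V_b = V_low + 4·LSB = 0.225 V.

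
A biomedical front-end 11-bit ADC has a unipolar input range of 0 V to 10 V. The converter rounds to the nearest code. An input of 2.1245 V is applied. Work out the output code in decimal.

Full-scale span = 10 V; LSB = 10/2^11 = 4.883 mV.
Input sits at 435.098 steps above V_low.
So the output code is 435.

code 435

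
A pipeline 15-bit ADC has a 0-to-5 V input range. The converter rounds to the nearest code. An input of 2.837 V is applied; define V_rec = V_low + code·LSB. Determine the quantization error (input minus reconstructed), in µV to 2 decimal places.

Step size: 5 V ÷ 2^15 = 152.59 µV.
(V_in − V_low)/LSB = (2.837 − 0)/0.000152588 = 18592.5632 → code 18593 (round).
Code 18593 maps back to 0 + 18593×0.000152588 V = 2.8370667 V.
Difference: -6.66504e-05 V → -66.65 µV.

-66.65 µV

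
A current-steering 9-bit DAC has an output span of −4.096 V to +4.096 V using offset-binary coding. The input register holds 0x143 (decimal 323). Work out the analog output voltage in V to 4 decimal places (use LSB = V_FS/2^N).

LSB = 8.192 V / 2^9 = 16.000 mV.
Code 0x143 = 323 decimal.
V_out = (−4.096) + 323 × 0.016 V = 1.072 V.

1.0720 V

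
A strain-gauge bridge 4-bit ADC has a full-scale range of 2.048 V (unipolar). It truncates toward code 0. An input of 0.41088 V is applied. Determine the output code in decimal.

code 3

LSB = 2.048 V / 16 = 128.000 mV.
(0.41088 − 0) / 0.128 = 3.210 LSBs.
⌊·⌋(3.210) = 3.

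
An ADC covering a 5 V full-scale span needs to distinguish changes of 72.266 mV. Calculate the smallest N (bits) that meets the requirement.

7 bits

Number of steps required ≥ 5 V / 72.266 mV = 69.19.
Need 2^N ≥ 69.19; 2^6 = 64, 2^7 = 128.
Minimum N = 7.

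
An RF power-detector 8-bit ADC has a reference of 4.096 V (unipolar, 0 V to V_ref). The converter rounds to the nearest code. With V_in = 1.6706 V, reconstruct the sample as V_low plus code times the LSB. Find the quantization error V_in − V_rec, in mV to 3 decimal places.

6.600 mV

LSB = 4.096/2^8 = 16.000 mV.
(1.6706 − 0)/0.016 = 104.4125; round gives code 104.
Code 104 maps back to 0 + 104×0.016 V = 1.664 V.
Difference: 0.0066 V → 6.600 mV.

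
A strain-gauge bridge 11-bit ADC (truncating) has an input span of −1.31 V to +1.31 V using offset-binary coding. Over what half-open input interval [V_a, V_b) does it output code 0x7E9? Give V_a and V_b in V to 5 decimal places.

LSB = 2.62/2^11 = 1.279 mV.
Code 0x7E9 = 2025 decimal.
V_a = V_low + 2025·LSB = 1.28058 V; V_b = V_low + 2026·LSB = 1.28186 V.

[1.28058 V, 1.28186 V)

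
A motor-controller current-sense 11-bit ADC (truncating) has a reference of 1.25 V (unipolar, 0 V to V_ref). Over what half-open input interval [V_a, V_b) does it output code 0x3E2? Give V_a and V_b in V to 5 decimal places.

[0.60669 V, 0.60730 V)

LSB = 1.25/2^11 = 0.610 mV.
Code 0x3E2 = 994 decimal.
V_a = V_low + 994·LSB = 0.606689 V; V_b = V_low + 995·LSB = 0.6073 V.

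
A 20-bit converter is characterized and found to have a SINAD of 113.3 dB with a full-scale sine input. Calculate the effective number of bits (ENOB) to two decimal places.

ENOB = (SINAD − 1.76) / 6.02 = (113.3 − 1.76)/6.02 = 18.528.

18.53 bits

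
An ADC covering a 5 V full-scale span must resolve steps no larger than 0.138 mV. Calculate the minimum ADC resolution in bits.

Number of steps required ≥ 5 V / 0.138 mV = 36231.88.
Need 2^N ≥ 36231.88; 2^15 = 32768, 2^16 = 65536.
Minimum N = 16.

16 bits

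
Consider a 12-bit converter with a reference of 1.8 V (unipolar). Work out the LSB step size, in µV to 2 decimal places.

439.45 µV

Full-scale span = 1.8 V.
LSB = 1.8 / 2^12 = 1.8 / 4096 = 0.000439453 V = 439.45 µV.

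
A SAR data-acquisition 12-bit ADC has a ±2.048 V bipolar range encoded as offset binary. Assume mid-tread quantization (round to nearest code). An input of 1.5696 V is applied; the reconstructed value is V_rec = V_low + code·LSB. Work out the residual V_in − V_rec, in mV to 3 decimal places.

-0.400 mV

LSB = 4.096/2^12 = 1.000 mV.
(V_in − V_low)/LSB = (1.5696 − (−2.048))/0.001 = 3617.6000 → code 3618 (round).
Code 3618 maps back to (−2.048) + 3618×0.001 V = 1.57 V.
V_in − V_rec = -0.0004 V = -0.400 mV.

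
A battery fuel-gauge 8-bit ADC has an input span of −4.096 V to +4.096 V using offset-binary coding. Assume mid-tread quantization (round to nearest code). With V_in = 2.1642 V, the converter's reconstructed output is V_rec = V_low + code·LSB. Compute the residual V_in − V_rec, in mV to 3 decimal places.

Step size: 8.192 V ÷ 2^8 = 32.000 mV.
Scaled input = 195.6312 LSBs, so code = 196.
Code 196 maps back to (−4.096) + 196×0.032 V = 2.176 V.
V_in − V_rec = -0.0118 V = -11.800 mV.

-11.800 mV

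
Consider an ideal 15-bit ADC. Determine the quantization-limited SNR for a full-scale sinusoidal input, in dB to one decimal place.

SNR ≈ 6.02·N + 1.76 dB = 6.02·15 + 1.76 = 92.06 dB.

92.1 dB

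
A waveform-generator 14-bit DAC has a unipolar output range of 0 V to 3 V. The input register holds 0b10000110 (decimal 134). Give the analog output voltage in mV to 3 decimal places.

LSB = 3 V / 2^14 = 183.11 µV.
Code 0b10000110 = 134 decimal.
V_out = 0 + 134 × 0.000183105 V = 0.0245361 V.
= 24.536 mV.

24.536 mV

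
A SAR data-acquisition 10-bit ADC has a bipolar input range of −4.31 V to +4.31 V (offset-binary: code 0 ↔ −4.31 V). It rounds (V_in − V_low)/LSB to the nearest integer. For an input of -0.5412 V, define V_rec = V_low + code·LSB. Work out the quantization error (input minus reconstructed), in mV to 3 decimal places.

-2.450 mV

One LSB is 8.62 V / 1024 = 8.418 mV.
(V_in − V_low)/LSB = (-0.5412 − (−4.31))/0.00841797 = 447.7090 → code 448 (round).
Code 448 maps back to (−4.31) + 448×0.00841797 V = -0.53875 V.
Difference: -0.00245 V → -2.450 mV.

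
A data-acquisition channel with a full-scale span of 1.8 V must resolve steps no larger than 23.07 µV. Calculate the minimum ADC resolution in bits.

17 bits

Number of steps required ≥ 1.8 V / 23.07 µV = 78023.41.
Need 2^N ≥ 78023.41; 2^16 = 65536, 2^17 = 131072.
Minimum N = 17.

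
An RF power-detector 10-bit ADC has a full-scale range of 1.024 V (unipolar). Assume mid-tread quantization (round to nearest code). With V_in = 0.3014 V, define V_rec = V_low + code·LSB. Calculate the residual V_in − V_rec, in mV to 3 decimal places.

Step size: 1.024 V ÷ 2^10 = 1.000 mV.
Scaled input = 301.4000 LSBs, so code = 301.
Code 301 maps back to 0 + 301×0.001 V = 0.301 V.
V_in − V_rec = 0.0004 V = 0.400 mV.

0.400 mV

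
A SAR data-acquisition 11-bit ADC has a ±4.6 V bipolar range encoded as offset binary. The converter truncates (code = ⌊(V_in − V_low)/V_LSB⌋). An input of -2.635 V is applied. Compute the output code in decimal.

code 437

LSB = 9.2 V / 2048 = 4.492 mV.
Input sits at 437.426 steps above V_low.
So the output code is 437.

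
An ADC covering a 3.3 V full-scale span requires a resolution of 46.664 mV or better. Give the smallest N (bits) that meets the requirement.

7 bits

Number of steps required ≥ 3.3 V / 46.664 mV = 70.72.
Need 2^N ≥ 70.72; 2^6 = 64, 2^7 = 128.
Minimum N = 7.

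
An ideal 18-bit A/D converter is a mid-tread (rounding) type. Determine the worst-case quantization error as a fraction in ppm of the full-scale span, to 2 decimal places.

Rounding → worst-case error = ½ LSB = V_FS/2^19, so 1e+06/524288 = 1.90735 ppm of full scale.

1.91 ppm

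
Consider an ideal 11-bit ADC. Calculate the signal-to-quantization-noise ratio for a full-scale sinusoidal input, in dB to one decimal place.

SNR ≈ 6.02·N + 1.76 dB = 6.02·11 + 1.76 = 67.98 dB.

68.0 dB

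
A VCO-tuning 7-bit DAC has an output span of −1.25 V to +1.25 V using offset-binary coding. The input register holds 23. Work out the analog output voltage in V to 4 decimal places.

LSB = 2.5 V / 2^7 = 19.531 mV.
V_out = (−1.25) + 23 × 0.0195312 V = -0.800781 V.

-0.8008 V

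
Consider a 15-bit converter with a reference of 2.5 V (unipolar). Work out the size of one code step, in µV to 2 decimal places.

76.29 µV

Full-scale span = 2.5 V.
LSB = 2.5 / 2^15 = 2.5 / 32768 = 7.62939e-05 V = 76.29 µV.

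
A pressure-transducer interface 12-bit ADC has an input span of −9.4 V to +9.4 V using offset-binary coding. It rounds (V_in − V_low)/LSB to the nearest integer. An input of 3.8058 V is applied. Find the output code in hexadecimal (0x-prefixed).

code 0xB3D (decimal 2877)

With 4096 levels over 18.8 V, one step is 4.590 mV.
Input sits at 2877.179 steps above V_low.
Round → code 2877.
In hexadecimal (0x-prefixed): 0xB3D.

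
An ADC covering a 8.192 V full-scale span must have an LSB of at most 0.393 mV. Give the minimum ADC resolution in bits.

15 bits

Number of steps required ≥ 8.192 V / 0.393 mV = 20844.78.
Need 2^N ≥ 20844.78; 2^14 = 16384, 2^15 = 32768.
Minimum N = 15.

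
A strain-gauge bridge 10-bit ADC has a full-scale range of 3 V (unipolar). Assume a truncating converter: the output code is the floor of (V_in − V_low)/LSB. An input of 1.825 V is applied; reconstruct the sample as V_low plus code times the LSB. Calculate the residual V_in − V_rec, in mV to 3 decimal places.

One LSB is 3 V / 1024 = 2.930 mV.
(V_in − V_low)/LSB = (1.825 − 0)/0.00292969 = 622.9333 → code 622 (floor).
Reconstructed: 1.8222656 V.
V_in − V_rec = 0.00273437 V = 2.734 mV.

2.734 mV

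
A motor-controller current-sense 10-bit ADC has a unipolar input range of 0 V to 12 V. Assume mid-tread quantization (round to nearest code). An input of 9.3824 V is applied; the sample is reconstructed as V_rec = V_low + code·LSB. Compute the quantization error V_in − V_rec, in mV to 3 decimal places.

Step size: 12 V ÷ 2^10 = 11.719 mV.
(V_in − V_low)/LSB = (9.3824 − 0)/0.0117188 = 800.6315 → code 801 (round).
Code 801 maps back to 0 + 801×0.0117188 V = 9.3867188 V.
Error = 9.3824 − 9.3867188 = -0.00431875 V = -4.319 mV.

-4.319 mV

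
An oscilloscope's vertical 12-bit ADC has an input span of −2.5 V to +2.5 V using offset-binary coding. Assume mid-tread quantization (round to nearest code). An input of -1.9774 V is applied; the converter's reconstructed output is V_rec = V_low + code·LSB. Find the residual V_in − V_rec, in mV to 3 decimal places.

Step size: 5 V ÷ 2^12 = 1.221 mV.
Scaled input = 428.1139 LSBs, so code = 428.
Code 428 maps back to (−2.5) + 428×0.0012207 V = -1.9775391 V.
Difference: 0.000139062 V → 0.139 mV.

0.139 mV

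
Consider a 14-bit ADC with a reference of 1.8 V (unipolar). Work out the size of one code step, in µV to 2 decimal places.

Full-scale span = 1.8 V.
LSB = 1.8 / 2^14 = 1.8 / 16384 = 0.000109863 V = 109.86 µV.

109.86 µV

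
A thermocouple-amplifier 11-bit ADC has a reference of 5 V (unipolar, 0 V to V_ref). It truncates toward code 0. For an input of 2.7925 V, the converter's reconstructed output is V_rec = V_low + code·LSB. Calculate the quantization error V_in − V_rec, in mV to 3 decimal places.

1.973 mV

LSB = 5/2^11 = 2.441 mV.
(2.7925 − 0)/0.00244141 = 1143.8080; ⌊·⌋ gives code 1143.
Reconstructed: 2.7905273 V.
Error = 2.7925 − 2.7905273 = 0.00197266 V = 1.973 mV.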